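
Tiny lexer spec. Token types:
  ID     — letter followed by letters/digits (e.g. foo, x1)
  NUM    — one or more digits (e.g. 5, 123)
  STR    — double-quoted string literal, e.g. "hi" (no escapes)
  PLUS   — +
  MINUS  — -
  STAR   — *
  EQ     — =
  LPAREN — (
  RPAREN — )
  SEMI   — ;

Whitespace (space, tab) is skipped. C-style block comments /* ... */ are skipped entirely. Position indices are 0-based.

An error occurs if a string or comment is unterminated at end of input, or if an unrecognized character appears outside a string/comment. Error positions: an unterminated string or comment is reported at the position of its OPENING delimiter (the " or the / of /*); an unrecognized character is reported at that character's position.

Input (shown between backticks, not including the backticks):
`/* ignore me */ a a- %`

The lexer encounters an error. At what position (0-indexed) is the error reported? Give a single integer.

Answer: 21

Derivation:
pos=0: enter COMMENT mode (saw '/*')
exit COMMENT mode (now at pos=15)
pos=16: emit ID 'a' (now at pos=17)
pos=18: emit ID 'a' (now at pos=19)
pos=19: emit MINUS '-'
pos=21: ERROR — unrecognized char '%'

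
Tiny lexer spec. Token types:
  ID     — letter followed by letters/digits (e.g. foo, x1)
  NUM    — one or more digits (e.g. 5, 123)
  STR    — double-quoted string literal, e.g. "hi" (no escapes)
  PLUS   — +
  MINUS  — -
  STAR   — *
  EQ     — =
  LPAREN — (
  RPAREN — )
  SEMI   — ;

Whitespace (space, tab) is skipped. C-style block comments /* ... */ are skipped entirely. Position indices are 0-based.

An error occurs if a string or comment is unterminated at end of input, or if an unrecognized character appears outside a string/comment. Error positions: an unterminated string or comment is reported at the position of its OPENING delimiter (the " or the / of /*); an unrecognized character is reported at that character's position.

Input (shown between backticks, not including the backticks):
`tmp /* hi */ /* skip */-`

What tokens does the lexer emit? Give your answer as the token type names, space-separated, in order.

pos=0: emit ID 'tmp' (now at pos=3)
pos=4: enter COMMENT mode (saw '/*')
exit COMMENT mode (now at pos=12)
pos=13: enter COMMENT mode (saw '/*')
exit COMMENT mode (now at pos=23)
pos=23: emit MINUS '-'
DONE. 2 tokens: [ID, MINUS]

Answer: ID MINUS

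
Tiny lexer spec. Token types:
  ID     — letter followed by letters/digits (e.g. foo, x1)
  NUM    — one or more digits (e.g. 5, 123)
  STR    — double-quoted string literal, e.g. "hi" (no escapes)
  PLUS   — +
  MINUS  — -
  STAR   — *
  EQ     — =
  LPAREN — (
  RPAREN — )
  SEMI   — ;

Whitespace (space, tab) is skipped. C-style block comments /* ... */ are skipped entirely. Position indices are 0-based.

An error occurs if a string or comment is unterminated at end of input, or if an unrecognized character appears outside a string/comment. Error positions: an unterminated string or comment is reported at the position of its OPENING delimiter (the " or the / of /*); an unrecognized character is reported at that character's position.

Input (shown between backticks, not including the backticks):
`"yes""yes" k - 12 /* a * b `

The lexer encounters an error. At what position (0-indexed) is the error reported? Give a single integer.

pos=0: enter STRING mode
pos=0: emit STR "yes" (now at pos=5)
pos=5: enter STRING mode
pos=5: emit STR "yes" (now at pos=10)
pos=11: emit ID 'k' (now at pos=12)
pos=13: emit MINUS '-'
pos=15: emit NUM '12' (now at pos=17)
pos=18: enter COMMENT mode (saw '/*')
pos=18: ERROR — unterminated comment (reached EOF)

Answer: 18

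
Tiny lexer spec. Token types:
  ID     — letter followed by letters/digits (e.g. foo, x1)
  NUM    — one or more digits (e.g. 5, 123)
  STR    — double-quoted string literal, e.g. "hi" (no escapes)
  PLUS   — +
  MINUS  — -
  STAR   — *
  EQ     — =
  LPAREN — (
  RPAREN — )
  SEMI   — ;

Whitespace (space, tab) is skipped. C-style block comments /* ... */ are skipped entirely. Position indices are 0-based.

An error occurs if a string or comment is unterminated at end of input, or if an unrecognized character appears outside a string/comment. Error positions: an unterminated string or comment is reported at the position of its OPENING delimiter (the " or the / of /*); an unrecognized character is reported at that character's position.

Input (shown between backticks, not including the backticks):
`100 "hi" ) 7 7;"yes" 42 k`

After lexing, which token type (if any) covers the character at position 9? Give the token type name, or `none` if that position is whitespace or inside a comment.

Answer: RPAREN

Derivation:
pos=0: emit NUM '100' (now at pos=3)
pos=4: enter STRING mode
pos=4: emit STR "hi" (now at pos=8)
pos=9: emit RPAREN ')'
pos=11: emit NUM '7' (now at pos=12)
pos=13: emit NUM '7' (now at pos=14)
pos=14: emit SEMI ';'
pos=15: enter STRING mode
pos=15: emit STR "yes" (now at pos=20)
pos=21: emit NUM '42' (now at pos=23)
pos=24: emit ID 'k' (now at pos=25)
DONE. 9 tokens: [NUM, STR, RPAREN, NUM, NUM, SEMI, STR, NUM, ID]
Position 9: char is ')' -> RPAREN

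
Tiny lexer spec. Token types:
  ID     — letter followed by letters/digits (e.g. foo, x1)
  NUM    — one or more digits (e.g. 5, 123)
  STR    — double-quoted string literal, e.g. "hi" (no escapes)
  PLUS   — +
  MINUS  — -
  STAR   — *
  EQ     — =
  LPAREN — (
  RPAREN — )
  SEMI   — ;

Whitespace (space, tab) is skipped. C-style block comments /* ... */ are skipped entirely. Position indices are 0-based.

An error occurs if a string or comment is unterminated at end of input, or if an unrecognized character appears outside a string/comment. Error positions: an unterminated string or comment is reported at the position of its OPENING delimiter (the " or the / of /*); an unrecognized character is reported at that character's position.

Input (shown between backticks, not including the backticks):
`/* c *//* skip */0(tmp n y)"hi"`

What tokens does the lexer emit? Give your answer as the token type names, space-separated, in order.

pos=0: enter COMMENT mode (saw '/*')
exit COMMENT mode (now at pos=7)
pos=7: enter COMMENT mode (saw '/*')
exit COMMENT mode (now at pos=17)
pos=17: emit NUM '0' (now at pos=18)
pos=18: emit LPAREN '('
pos=19: emit ID 'tmp' (now at pos=22)
pos=23: emit ID 'n' (now at pos=24)
pos=25: emit ID 'y' (now at pos=26)
pos=26: emit RPAREN ')'
pos=27: enter STRING mode
pos=27: emit STR "hi" (now at pos=31)
DONE. 7 tokens: [NUM, LPAREN, ID, ID, ID, RPAREN, STR]

Answer: NUM LPAREN ID ID ID RPAREN STR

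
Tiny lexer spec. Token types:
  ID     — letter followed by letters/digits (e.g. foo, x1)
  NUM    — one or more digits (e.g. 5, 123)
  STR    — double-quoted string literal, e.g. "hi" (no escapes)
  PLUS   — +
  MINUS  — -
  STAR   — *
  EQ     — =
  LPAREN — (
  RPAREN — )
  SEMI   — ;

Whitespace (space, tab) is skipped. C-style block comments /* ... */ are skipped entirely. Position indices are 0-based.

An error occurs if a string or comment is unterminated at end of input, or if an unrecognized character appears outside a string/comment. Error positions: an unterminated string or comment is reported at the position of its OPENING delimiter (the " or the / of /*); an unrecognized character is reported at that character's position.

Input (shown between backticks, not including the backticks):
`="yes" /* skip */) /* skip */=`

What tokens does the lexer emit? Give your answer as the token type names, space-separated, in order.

pos=0: emit EQ '='
pos=1: enter STRING mode
pos=1: emit STR "yes" (now at pos=6)
pos=7: enter COMMENT mode (saw '/*')
exit COMMENT mode (now at pos=17)
pos=17: emit RPAREN ')'
pos=19: enter COMMENT mode (saw '/*')
exit COMMENT mode (now at pos=29)
pos=29: emit EQ '='
DONE. 4 tokens: [EQ, STR, RPAREN, EQ]

Answer: EQ STR RPAREN EQ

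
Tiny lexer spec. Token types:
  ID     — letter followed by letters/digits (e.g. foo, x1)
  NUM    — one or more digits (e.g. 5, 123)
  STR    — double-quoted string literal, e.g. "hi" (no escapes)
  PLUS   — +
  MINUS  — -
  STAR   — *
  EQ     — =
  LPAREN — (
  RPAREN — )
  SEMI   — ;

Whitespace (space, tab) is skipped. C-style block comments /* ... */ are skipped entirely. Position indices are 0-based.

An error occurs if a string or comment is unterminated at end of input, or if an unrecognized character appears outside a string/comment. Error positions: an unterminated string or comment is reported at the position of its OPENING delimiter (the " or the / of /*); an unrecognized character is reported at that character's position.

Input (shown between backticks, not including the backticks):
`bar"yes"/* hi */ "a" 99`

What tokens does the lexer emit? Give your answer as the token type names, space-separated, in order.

pos=0: emit ID 'bar' (now at pos=3)
pos=3: enter STRING mode
pos=3: emit STR "yes" (now at pos=8)
pos=8: enter COMMENT mode (saw '/*')
exit COMMENT mode (now at pos=16)
pos=17: enter STRING mode
pos=17: emit STR "a" (now at pos=20)
pos=21: emit NUM '99' (now at pos=23)
DONE. 4 tokens: [ID, STR, STR, NUM]

Answer: ID STR STR NUM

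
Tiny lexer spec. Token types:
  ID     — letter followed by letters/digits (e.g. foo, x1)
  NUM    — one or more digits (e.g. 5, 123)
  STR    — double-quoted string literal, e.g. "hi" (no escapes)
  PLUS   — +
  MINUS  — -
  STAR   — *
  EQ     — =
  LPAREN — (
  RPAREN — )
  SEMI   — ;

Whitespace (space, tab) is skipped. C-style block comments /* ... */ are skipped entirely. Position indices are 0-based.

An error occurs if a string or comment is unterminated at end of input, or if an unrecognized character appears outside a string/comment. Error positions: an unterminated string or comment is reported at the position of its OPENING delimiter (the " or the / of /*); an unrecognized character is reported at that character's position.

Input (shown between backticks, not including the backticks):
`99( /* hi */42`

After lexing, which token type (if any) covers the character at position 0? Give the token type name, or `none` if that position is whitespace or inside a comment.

Answer: NUM

Derivation:
pos=0: emit NUM '99' (now at pos=2)
pos=2: emit LPAREN '('
pos=4: enter COMMENT mode (saw '/*')
exit COMMENT mode (now at pos=12)
pos=12: emit NUM '42' (now at pos=14)
DONE. 3 tokens: [NUM, LPAREN, NUM]
Position 0: char is '9' -> NUM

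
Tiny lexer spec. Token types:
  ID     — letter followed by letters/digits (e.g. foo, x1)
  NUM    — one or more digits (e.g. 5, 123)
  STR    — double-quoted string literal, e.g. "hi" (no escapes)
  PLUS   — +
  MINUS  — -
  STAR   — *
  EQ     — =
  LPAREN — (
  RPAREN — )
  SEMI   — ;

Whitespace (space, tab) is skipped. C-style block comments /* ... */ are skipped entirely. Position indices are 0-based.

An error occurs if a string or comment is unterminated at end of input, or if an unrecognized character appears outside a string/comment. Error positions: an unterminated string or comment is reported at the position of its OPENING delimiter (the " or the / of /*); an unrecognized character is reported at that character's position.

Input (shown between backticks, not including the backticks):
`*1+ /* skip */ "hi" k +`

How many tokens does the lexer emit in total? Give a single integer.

pos=0: emit STAR '*'
pos=1: emit NUM '1' (now at pos=2)
pos=2: emit PLUS '+'
pos=4: enter COMMENT mode (saw '/*')
exit COMMENT mode (now at pos=14)
pos=15: enter STRING mode
pos=15: emit STR "hi" (now at pos=19)
pos=20: emit ID 'k' (now at pos=21)
pos=22: emit PLUS '+'
DONE. 6 tokens: [STAR, NUM, PLUS, STR, ID, PLUS]

Answer: 6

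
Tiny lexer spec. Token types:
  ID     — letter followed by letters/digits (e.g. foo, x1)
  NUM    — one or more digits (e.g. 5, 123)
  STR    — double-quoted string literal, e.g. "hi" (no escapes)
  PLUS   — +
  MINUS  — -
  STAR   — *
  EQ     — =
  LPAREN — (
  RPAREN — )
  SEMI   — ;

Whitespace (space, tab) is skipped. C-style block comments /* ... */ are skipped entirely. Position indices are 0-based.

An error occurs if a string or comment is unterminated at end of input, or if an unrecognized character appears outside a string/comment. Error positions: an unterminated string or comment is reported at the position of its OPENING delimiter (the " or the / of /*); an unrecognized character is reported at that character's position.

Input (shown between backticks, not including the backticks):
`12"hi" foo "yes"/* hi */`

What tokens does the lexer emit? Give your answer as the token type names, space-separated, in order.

Answer: NUM STR ID STR

Derivation:
pos=0: emit NUM '12' (now at pos=2)
pos=2: enter STRING mode
pos=2: emit STR "hi" (now at pos=6)
pos=7: emit ID 'foo' (now at pos=10)
pos=11: enter STRING mode
pos=11: emit STR "yes" (now at pos=16)
pos=16: enter COMMENT mode (saw '/*')
exit COMMENT mode (now at pos=24)
DONE. 4 tokens: [NUM, STR, ID, STR]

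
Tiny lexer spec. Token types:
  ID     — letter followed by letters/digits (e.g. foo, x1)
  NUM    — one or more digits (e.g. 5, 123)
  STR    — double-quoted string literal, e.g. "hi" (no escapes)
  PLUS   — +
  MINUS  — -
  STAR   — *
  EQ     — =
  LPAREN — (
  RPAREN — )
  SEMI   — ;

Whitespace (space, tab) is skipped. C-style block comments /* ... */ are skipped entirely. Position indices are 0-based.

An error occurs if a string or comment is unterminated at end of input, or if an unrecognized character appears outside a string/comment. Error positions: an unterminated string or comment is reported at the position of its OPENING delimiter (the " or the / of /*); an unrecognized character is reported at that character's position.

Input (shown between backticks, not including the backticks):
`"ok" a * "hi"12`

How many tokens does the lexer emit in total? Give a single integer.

pos=0: enter STRING mode
pos=0: emit STR "ok" (now at pos=4)
pos=5: emit ID 'a' (now at pos=6)
pos=7: emit STAR '*'
pos=9: enter STRING mode
pos=9: emit STR "hi" (now at pos=13)
pos=13: emit NUM '12' (now at pos=15)
DONE. 5 tokens: [STR, ID, STAR, STR, NUM]

Answer: 5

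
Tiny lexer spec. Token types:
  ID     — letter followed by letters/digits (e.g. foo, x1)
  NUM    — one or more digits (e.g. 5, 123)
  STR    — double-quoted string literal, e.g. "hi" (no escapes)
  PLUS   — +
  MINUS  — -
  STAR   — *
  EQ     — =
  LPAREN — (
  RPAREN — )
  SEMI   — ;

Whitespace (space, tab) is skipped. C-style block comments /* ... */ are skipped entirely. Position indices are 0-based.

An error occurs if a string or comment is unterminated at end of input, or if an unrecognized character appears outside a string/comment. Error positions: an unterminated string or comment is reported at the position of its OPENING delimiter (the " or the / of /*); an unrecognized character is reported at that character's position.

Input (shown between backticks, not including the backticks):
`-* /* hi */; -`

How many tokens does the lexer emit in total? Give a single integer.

Answer: 4

Derivation:
pos=0: emit MINUS '-'
pos=1: emit STAR '*'
pos=3: enter COMMENT mode (saw '/*')
exit COMMENT mode (now at pos=11)
pos=11: emit SEMI ';'
pos=13: emit MINUS '-'
DONE. 4 tokens: [MINUS, STAR, SEMI, MINUS]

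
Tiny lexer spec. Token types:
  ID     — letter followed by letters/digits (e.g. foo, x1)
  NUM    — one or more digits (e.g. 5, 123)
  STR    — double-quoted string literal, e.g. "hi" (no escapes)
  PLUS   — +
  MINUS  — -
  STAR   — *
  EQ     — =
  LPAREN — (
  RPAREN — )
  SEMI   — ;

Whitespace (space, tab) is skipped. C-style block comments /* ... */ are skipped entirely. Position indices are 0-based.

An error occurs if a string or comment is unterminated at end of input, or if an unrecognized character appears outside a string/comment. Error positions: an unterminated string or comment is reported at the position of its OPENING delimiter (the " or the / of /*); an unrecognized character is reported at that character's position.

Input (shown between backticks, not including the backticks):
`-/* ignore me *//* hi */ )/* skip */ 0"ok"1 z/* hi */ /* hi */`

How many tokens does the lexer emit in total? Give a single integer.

Answer: 6

Derivation:
pos=0: emit MINUS '-'
pos=1: enter COMMENT mode (saw '/*')
exit COMMENT mode (now at pos=16)
pos=16: enter COMMENT mode (saw '/*')
exit COMMENT mode (now at pos=24)
pos=25: emit RPAREN ')'
pos=26: enter COMMENT mode (saw '/*')
exit COMMENT mode (now at pos=36)
pos=37: emit NUM '0' (now at pos=38)
pos=38: enter STRING mode
pos=38: emit STR "ok" (now at pos=42)
pos=42: emit NUM '1' (now at pos=43)
pos=44: emit ID 'z' (now at pos=45)
pos=45: enter COMMENT mode (saw '/*')
exit COMMENT mode (now at pos=53)
pos=54: enter COMMENT mode (saw '/*')
exit COMMENT mode (now at pos=62)
DONE. 6 tokens: [MINUS, RPAREN, NUM, STR, NUM, ID]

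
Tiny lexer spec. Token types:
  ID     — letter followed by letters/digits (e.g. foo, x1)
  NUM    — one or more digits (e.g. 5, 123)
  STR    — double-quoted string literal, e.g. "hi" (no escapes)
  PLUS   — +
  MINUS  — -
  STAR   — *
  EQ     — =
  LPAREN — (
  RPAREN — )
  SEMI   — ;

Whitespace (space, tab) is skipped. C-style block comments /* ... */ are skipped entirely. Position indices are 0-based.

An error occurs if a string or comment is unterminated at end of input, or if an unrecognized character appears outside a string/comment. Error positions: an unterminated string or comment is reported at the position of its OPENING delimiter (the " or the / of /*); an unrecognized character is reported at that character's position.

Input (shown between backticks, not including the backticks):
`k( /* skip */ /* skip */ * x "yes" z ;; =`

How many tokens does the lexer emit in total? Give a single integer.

pos=0: emit ID 'k' (now at pos=1)
pos=1: emit LPAREN '('
pos=3: enter COMMENT mode (saw '/*')
exit COMMENT mode (now at pos=13)
pos=14: enter COMMENT mode (saw '/*')
exit COMMENT mode (now at pos=24)
pos=25: emit STAR '*'
pos=27: emit ID 'x' (now at pos=28)
pos=29: enter STRING mode
pos=29: emit STR "yes" (now at pos=34)
pos=35: emit ID 'z' (now at pos=36)
pos=37: emit SEMI ';'
pos=38: emit SEMI ';'
pos=40: emit EQ '='
DONE. 9 tokens: [ID, LPAREN, STAR, ID, STR, ID, SEMI, SEMI, EQ]

Answer: 9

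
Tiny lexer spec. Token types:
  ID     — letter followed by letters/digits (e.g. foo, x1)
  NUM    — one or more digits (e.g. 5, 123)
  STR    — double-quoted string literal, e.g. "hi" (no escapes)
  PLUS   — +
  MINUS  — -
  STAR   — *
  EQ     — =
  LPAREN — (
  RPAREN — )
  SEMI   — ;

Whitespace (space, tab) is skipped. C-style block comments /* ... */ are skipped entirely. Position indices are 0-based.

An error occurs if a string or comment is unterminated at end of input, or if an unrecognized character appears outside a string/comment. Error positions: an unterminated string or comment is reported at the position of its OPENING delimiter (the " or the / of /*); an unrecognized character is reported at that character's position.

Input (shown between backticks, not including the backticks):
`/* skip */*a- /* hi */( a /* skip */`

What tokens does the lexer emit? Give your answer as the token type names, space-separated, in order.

pos=0: enter COMMENT mode (saw '/*')
exit COMMENT mode (now at pos=10)
pos=10: emit STAR '*'
pos=11: emit ID 'a' (now at pos=12)
pos=12: emit MINUS '-'
pos=14: enter COMMENT mode (saw '/*')
exit COMMENT mode (now at pos=22)
pos=22: emit LPAREN '('
pos=24: emit ID 'a' (now at pos=25)
pos=26: enter COMMENT mode (saw '/*')
exit COMMENT mode (now at pos=36)
DONE. 5 tokens: [STAR, ID, MINUS, LPAREN, ID]

Answer: STAR ID MINUS LPAREN ID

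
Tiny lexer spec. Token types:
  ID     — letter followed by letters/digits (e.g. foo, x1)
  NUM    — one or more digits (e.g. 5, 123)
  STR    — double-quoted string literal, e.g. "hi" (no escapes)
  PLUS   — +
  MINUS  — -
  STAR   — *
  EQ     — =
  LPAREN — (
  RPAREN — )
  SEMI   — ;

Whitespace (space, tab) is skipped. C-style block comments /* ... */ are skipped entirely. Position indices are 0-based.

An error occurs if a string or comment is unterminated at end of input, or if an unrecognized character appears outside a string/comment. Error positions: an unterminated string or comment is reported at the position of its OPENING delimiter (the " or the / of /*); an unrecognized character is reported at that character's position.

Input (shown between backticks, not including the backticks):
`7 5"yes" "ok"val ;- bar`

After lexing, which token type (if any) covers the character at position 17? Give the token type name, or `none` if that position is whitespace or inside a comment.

pos=0: emit NUM '7' (now at pos=1)
pos=2: emit NUM '5' (now at pos=3)
pos=3: enter STRING mode
pos=3: emit STR "yes" (now at pos=8)
pos=9: enter STRING mode
pos=9: emit STR "ok" (now at pos=13)
pos=13: emit ID 'val' (now at pos=16)
pos=17: emit SEMI ';'
pos=18: emit MINUS '-'
pos=20: emit ID 'bar' (now at pos=23)
DONE. 8 tokens: [NUM, NUM, STR, STR, ID, SEMI, MINUS, ID]
Position 17: char is ';' -> SEMI

Answer: SEMI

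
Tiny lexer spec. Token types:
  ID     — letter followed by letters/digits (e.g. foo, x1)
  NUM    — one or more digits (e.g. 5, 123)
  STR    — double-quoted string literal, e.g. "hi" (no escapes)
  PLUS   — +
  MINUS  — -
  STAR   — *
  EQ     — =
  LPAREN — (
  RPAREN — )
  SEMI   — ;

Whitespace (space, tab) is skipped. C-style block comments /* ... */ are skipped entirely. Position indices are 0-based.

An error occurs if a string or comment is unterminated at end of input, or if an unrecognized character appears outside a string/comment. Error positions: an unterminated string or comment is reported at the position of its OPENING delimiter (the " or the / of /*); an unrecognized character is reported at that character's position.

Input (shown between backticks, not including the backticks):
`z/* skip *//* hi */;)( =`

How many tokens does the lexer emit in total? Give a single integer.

pos=0: emit ID 'z' (now at pos=1)
pos=1: enter COMMENT mode (saw '/*')
exit COMMENT mode (now at pos=11)
pos=11: enter COMMENT mode (saw '/*')
exit COMMENT mode (now at pos=19)
pos=19: emit SEMI ';'
pos=20: emit RPAREN ')'
pos=21: emit LPAREN '('
pos=23: emit EQ '='
DONE. 5 tokens: [ID, SEMI, RPAREN, LPAREN, EQ]

Answer: 5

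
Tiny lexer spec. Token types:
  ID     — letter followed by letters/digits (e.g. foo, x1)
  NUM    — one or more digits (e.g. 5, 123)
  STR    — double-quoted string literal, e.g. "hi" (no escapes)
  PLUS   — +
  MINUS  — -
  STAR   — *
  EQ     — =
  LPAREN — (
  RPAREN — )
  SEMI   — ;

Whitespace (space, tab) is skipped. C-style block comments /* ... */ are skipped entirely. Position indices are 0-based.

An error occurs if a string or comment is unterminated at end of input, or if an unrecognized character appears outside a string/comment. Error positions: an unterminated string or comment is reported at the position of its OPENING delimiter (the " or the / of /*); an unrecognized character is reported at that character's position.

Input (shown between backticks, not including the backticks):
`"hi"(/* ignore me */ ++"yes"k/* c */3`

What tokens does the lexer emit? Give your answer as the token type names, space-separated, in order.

Answer: STR LPAREN PLUS PLUS STR ID NUM

Derivation:
pos=0: enter STRING mode
pos=0: emit STR "hi" (now at pos=4)
pos=4: emit LPAREN '('
pos=5: enter COMMENT mode (saw '/*')
exit COMMENT mode (now at pos=20)
pos=21: emit PLUS '+'
pos=22: emit PLUS '+'
pos=23: enter STRING mode
pos=23: emit STR "yes" (now at pos=28)
pos=28: emit ID 'k' (now at pos=29)
pos=29: enter COMMENT mode (saw '/*')
exit COMMENT mode (now at pos=36)
pos=36: emit NUM '3' (now at pos=37)
DONE. 7 tokens: [STR, LPAREN, PLUS, PLUS, STR, ID, NUM]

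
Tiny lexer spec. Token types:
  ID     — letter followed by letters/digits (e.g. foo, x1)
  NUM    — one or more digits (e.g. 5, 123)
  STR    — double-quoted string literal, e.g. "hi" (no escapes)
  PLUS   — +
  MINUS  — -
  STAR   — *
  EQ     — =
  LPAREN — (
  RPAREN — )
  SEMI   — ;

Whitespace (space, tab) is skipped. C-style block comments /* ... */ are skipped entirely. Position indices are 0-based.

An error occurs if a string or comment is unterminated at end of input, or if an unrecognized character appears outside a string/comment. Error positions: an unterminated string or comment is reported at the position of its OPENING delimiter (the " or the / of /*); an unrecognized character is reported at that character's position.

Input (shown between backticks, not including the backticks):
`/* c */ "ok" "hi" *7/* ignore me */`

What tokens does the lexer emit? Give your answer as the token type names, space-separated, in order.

Answer: STR STR STAR NUM

Derivation:
pos=0: enter COMMENT mode (saw '/*')
exit COMMENT mode (now at pos=7)
pos=8: enter STRING mode
pos=8: emit STR "ok" (now at pos=12)
pos=13: enter STRING mode
pos=13: emit STR "hi" (now at pos=17)
pos=18: emit STAR '*'
pos=19: emit NUM '7' (now at pos=20)
pos=20: enter COMMENT mode (saw '/*')
exit COMMENT mode (now at pos=35)
DONE. 4 tokens: [STR, STR, STAR, NUM]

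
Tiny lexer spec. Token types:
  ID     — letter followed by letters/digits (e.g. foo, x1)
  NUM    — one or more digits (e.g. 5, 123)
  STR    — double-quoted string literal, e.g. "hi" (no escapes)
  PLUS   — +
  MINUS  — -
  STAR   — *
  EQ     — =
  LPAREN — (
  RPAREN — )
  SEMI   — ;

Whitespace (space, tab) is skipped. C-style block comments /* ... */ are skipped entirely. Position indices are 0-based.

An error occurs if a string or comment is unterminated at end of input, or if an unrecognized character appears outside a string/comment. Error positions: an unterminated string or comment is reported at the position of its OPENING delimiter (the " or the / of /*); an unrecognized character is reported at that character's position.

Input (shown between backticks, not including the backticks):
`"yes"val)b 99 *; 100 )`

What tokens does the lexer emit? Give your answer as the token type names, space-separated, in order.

Answer: STR ID RPAREN ID NUM STAR SEMI NUM RPAREN

Derivation:
pos=0: enter STRING mode
pos=0: emit STR "yes" (now at pos=5)
pos=5: emit ID 'val' (now at pos=8)
pos=8: emit RPAREN ')'
pos=9: emit ID 'b' (now at pos=10)
pos=11: emit NUM '99' (now at pos=13)
pos=14: emit STAR '*'
pos=15: emit SEMI ';'
pos=17: emit NUM '100' (now at pos=20)
pos=21: emit RPAREN ')'
DONE. 9 tokens: [STR, ID, RPAREN, ID, NUM, STAR, SEMI, NUM, RPAREN]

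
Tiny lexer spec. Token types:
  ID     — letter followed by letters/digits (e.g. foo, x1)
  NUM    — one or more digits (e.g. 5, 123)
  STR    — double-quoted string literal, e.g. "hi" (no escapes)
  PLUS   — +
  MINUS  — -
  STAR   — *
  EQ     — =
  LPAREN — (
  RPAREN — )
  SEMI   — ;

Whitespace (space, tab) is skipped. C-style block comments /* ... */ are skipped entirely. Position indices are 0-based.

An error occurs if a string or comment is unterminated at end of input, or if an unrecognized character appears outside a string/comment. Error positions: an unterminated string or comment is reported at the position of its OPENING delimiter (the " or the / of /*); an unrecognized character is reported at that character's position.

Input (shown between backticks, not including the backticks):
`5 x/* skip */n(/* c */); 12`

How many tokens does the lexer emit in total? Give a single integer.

Answer: 7

Derivation:
pos=0: emit NUM '5' (now at pos=1)
pos=2: emit ID 'x' (now at pos=3)
pos=3: enter COMMENT mode (saw '/*')
exit COMMENT mode (now at pos=13)
pos=13: emit ID 'n' (now at pos=14)
pos=14: emit LPAREN '('
pos=15: enter COMMENT mode (saw '/*')
exit COMMENT mode (now at pos=22)
pos=22: emit RPAREN ')'
pos=23: emit SEMI ';'
pos=25: emit NUM '12' (now at pos=27)
DONE. 7 tokens: [NUM, ID, ID, LPAREN, RPAREN, SEMI, NUM]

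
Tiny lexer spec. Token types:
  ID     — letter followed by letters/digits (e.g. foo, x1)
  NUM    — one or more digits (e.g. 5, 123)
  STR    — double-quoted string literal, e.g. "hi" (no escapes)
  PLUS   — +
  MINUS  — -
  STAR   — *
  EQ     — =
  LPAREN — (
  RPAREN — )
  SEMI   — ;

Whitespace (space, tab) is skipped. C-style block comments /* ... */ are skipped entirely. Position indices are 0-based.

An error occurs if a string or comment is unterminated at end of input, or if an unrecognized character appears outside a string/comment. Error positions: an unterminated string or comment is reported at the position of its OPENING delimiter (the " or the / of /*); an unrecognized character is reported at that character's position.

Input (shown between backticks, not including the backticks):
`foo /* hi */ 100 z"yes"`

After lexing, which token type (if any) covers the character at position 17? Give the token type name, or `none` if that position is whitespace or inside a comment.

pos=0: emit ID 'foo' (now at pos=3)
pos=4: enter COMMENT mode (saw '/*')
exit COMMENT mode (now at pos=12)
pos=13: emit NUM '100' (now at pos=16)
pos=17: emit ID 'z' (now at pos=18)
pos=18: enter STRING mode
pos=18: emit STR "yes" (now at pos=23)
DONE. 4 tokens: [ID, NUM, ID, STR]
Position 17: char is 'z' -> ID

Answer: ID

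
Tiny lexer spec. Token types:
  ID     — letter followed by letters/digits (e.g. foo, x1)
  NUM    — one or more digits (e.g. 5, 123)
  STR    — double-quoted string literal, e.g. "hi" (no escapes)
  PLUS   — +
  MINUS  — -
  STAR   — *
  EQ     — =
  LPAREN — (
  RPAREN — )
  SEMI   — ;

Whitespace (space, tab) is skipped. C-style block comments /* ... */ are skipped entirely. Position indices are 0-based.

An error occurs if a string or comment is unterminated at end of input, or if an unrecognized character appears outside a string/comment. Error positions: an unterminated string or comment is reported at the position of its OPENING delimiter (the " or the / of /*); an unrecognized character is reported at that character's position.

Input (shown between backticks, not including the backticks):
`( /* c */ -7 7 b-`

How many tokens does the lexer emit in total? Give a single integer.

pos=0: emit LPAREN '('
pos=2: enter COMMENT mode (saw '/*')
exit COMMENT mode (now at pos=9)
pos=10: emit MINUS '-'
pos=11: emit NUM '7' (now at pos=12)
pos=13: emit NUM '7' (now at pos=14)
pos=15: emit ID 'b' (now at pos=16)
pos=16: emit MINUS '-'
DONE. 6 tokens: [LPAREN, MINUS, NUM, NUM, ID, MINUS]

Answer: 6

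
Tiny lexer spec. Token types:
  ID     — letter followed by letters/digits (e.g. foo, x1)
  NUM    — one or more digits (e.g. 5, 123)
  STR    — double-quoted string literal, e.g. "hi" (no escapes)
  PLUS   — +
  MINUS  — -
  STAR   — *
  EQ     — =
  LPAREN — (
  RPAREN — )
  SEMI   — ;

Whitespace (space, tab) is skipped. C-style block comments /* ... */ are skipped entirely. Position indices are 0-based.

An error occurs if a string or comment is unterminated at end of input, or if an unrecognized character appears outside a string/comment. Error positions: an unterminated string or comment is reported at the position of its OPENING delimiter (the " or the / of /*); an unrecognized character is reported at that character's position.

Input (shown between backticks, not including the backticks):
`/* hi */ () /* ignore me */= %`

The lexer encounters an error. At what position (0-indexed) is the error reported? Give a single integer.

Answer: 29

Derivation:
pos=0: enter COMMENT mode (saw '/*')
exit COMMENT mode (now at pos=8)
pos=9: emit LPAREN '('
pos=10: emit RPAREN ')'
pos=12: enter COMMENT mode (saw '/*')
exit COMMENT mode (now at pos=27)
pos=27: emit EQ '='
pos=29: ERROR — unrecognized char '%'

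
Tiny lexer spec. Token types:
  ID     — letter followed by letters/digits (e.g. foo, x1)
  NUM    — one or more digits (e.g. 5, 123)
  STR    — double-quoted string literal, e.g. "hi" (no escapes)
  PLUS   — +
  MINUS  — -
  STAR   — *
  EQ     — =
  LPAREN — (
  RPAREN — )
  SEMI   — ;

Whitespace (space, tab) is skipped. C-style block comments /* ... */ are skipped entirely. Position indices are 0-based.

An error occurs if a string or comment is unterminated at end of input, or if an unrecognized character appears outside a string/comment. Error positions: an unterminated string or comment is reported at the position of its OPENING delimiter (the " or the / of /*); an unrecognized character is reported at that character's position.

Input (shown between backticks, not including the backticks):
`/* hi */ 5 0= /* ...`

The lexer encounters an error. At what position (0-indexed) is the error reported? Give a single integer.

Answer: 14

Derivation:
pos=0: enter COMMENT mode (saw '/*')
exit COMMENT mode (now at pos=8)
pos=9: emit NUM '5' (now at pos=10)
pos=11: emit NUM '0' (now at pos=12)
pos=12: emit EQ '='
pos=14: enter COMMENT mode (saw '/*')
pos=14: ERROR — unterminated comment (reached EOF)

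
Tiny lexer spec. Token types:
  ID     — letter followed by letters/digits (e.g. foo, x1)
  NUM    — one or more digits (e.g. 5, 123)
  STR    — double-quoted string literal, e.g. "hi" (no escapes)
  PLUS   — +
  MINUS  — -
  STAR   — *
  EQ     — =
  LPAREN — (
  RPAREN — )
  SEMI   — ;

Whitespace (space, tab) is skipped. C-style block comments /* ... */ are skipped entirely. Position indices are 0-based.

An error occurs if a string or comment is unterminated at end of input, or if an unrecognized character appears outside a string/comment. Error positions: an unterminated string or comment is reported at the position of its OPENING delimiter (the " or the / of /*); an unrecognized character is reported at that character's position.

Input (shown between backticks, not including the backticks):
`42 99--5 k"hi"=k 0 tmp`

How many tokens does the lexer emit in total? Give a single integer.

pos=0: emit NUM '42' (now at pos=2)
pos=3: emit NUM '99' (now at pos=5)
pos=5: emit MINUS '-'
pos=6: emit MINUS '-'
pos=7: emit NUM '5' (now at pos=8)
pos=9: emit ID 'k' (now at pos=10)
pos=10: enter STRING mode
pos=10: emit STR "hi" (now at pos=14)
pos=14: emit EQ '='
pos=15: emit ID 'k' (now at pos=16)
pos=17: emit NUM '0' (now at pos=18)
pos=19: emit ID 'tmp' (now at pos=22)
DONE. 11 tokens: [NUM, NUM, MINUS, MINUS, NUM, ID, STR, EQ, ID, NUM, ID]

Answer: 11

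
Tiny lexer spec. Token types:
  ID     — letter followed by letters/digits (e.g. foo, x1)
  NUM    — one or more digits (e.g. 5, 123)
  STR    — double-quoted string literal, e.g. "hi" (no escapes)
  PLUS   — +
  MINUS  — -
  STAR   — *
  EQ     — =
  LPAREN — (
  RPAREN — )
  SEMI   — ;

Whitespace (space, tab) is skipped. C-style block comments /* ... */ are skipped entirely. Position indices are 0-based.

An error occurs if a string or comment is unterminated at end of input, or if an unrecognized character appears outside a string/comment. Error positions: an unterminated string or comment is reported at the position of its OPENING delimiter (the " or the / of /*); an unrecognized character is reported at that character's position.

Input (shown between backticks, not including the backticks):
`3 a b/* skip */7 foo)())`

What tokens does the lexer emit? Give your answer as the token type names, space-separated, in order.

pos=0: emit NUM '3' (now at pos=1)
pos=2: emit ID 'a' (now at pos=3)
pos=4: emit ID 'b' (now at pos=5)
pos=5: enter COMMENT mode (saw '/*')
exit COMMENT mode (now at pos=15)
pos=15: emit NUM '7' (now at pos=16)
pos=17: emit ID 'foo' (now at pos=20)
pos=20: emit RPAREN ')'
pos=21: emit LPAREN '('
pos=22: emit RPAREN ')'
pos=23: emit RPAREN ')'
DONE. 9 tokens: [NUM, ID, ID, NUM, ID, RPAREN, LPAREN, RPAREN, RPAREN]

Answer: NUM ID ID NUM ID RPAREN LPAREN RPAREN RPAREN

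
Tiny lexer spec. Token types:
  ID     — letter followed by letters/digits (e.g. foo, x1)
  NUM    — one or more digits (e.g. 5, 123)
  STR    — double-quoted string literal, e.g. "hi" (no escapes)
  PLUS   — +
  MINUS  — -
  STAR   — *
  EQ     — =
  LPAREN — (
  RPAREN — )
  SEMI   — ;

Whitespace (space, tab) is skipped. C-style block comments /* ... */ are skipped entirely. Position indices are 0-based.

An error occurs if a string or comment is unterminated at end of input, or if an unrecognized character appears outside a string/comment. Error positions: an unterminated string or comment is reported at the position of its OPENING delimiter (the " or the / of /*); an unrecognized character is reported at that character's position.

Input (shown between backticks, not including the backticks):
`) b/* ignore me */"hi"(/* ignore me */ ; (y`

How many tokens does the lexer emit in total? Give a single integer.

pos=0: emit RPAREN ')'
pos=2: emit ID 'b' (now at pos=3)
pos=3: enter COMMENT mode (saw '/*')
exit COMMENT mode (now at pos=18)
pos=18: enter STRING mode
pos=18: emit STR "hi" (now at pos=22)
pos=22: emit LPAREN '('
pos=23: enter COMMENT mode (saw '/*')
exit COMMENT mode (now at pos=38)
pos=39: emit SEMI ';'
pos=41: emit LPAREN '('
pos=42: emit ID 'y' (now at pos=43)
DONE. 7 tokens: [RPAREN, ID, STR, LPAREN, SEMI, LPAREN, ID]

Answer: 7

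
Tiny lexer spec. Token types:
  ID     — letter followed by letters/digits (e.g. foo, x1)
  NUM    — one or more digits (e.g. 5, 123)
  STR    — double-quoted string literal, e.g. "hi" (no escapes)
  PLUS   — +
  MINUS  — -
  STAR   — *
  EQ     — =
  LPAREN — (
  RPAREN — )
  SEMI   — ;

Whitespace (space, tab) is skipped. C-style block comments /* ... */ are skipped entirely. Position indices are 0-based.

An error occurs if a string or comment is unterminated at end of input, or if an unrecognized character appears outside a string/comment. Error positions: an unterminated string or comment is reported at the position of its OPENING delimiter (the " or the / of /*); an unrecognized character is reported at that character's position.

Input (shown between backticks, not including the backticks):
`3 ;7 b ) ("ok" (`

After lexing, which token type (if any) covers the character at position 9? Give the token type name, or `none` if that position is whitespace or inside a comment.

pos=0: emit NUM '3' (now at pos=1)
pos=2: emit SEMI ';'
pos=3: emit NUM '7' (now at pos=4)
pos=5: emit ID 'b' (now at pos=6)
pos=7: emit RPAREN ')'
pos=9: emit LPAREN '('
pos=10: enter STRING mode
pos=10: emit STR "ok" (now at pos=14)
pos=15: emit LPAREN '('
DONE. 8 tokens: [NUM, SEMI, NUM, ID, RPAREN, LPAREN, STR, LPAREN]
Position 9: char is '(' -> LPAREN

Answer: LPAREN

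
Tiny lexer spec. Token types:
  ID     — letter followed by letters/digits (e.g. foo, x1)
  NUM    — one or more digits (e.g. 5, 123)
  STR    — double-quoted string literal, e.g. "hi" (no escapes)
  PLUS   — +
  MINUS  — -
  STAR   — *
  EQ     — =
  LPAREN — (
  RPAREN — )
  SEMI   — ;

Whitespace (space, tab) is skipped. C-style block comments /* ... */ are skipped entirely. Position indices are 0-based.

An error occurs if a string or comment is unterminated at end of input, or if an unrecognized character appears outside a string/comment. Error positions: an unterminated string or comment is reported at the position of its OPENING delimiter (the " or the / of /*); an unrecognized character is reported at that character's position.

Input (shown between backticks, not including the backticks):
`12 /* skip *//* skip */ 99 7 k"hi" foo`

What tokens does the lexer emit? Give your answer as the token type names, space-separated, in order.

Answer: NUM NUM NUM ID STR ID

Derivation:
pos=0: emit NUM '12' (now at pos=2)
pos=3: enter COMMENT mode (saw '/*')
exit COMMENT mode (now at pos=13)
pos=13: enter COMMENT mode (saw '/*')
exit COMMENT mode (now at pos=23)
pos=24: emit NUM '99' (now at pos=26)
pos=27: emit NUM '7' (now at pos=28)
pos=29: emit ID 'k' (now at pos=30)
pos=30: enter STRING mode
pos=30: emit STR "hi" (now at pos=34)
pos=35: emit ID 'foo' (now at pos=38)
DONE. 6 tokens: [NUM, NUM, NUM, ID, STR, ID]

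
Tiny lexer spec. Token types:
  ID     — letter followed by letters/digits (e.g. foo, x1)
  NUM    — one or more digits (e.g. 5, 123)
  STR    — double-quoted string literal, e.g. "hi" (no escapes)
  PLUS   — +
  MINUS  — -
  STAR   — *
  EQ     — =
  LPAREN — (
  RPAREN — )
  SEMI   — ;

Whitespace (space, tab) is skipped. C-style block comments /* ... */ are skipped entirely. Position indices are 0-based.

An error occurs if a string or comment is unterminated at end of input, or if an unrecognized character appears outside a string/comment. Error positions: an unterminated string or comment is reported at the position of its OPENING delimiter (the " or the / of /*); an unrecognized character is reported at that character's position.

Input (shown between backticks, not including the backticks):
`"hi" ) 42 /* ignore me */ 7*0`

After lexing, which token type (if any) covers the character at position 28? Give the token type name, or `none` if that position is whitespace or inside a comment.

Answer: NUM

Derivation:
pos=0: enter STRING mode
pos=0: emit STR "hi" (now at pos=4)
pos=5: emit RPAREN ')'
pos=7: emit NUM '42' (now at pos=9)
pos=10: enter COMMENT mode (saw '/*')
exit COMMENT mode (now at pos=25)
pos=26: emit NUM '7' (now at pos=27)
pos=27: emit STAR '*'
pos=28: emit NUM '0' (now at pos=29)
DONE. 6 tokens: [STR, RPAREN, NUM, NUM, STAR, NUM]
Position 28: char is '0' -> NUM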